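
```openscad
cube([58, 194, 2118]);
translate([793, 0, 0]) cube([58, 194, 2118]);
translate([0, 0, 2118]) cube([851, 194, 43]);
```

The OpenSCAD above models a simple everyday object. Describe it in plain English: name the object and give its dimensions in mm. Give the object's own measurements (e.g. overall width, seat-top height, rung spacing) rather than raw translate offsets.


A door frame. The clear opening is 735 mm wide and 2118 mm high. Two 58 mm wide jambs, 194 mm deep, stand either side of the opening from the floor to the top of the opening. A 43 mm thick head sits across the top of both jambs, spanning the full outside width of the frame.


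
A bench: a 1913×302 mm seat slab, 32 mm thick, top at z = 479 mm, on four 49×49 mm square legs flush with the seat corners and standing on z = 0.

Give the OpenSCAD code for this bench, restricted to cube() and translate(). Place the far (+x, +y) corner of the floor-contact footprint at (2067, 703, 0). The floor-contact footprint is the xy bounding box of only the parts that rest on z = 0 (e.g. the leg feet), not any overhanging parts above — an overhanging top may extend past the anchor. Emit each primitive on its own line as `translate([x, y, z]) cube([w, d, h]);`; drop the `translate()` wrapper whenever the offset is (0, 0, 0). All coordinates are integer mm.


translate([154, 401, 447]) cube([1913, 302, 32]);
translate([154, 401, 0]) cube([49, 49, 447]);
translate([154, 654, 0]) cube([49, 49, 447]);
translate([2018, 401, 0]) cube([49, 49, 447]);
translate([2018, 654, 0]) cube([49, 49, 447]);


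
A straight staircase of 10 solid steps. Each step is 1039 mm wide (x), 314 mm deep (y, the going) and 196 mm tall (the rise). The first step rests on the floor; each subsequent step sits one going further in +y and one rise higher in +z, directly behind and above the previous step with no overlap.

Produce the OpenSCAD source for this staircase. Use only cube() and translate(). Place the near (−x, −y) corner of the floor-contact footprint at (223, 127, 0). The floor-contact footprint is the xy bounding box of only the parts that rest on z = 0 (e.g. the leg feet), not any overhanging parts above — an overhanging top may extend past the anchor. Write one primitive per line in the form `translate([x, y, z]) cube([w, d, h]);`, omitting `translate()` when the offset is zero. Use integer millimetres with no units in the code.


translate([223, 127, 0]) cube([1039, 314, 196]);
translate([223, 441, 196]) cube([1039, 314, 196]);
translate([223, 755, 392]) cube([1039, 314, 196]);
translate([223, 1069, 588]) cube([1039, 314, 196]);
translate([223, 1383, 784]) cube([1039, 314, 196]);
translate([223, 1697, 980]) cube([1039, 314, 196]);
translate([223, 2011, 1176]) cube([1039, 314, 196]);
translate([223, 2325, 1372]) cube([1039, 314, 196]);
translate([223, 2639, 1568]) cube([1039, 314, 196]);
translate([223, 2953, 1764]) cube([1039, 314, 196]);


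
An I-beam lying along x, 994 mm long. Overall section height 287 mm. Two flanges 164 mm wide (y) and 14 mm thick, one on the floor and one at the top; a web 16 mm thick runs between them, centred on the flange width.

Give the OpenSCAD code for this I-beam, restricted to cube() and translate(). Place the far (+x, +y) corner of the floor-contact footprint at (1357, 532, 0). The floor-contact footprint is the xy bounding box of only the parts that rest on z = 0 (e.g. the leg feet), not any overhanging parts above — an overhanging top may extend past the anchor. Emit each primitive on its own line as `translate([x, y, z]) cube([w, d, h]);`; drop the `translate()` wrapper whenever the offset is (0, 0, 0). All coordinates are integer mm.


translate([363, 368, 0]) cube([994, 164, 14]);
translate([363, 442, 14]) cube([994, 16, 259]);
translate([363, 368, 273]) cube([994, 164, 14]);


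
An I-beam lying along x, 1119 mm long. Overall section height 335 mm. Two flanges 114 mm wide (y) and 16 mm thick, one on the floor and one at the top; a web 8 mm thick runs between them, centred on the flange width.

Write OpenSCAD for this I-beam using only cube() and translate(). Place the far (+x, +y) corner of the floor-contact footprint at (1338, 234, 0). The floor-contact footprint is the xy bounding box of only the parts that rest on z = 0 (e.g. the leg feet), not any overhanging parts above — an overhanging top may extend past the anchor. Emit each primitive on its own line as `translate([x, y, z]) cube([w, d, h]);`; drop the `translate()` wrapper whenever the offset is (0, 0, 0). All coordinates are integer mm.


translate([219, 120, 0]) cube([1119, 114, 16]);
translate([219, 173, 16]) cube([1119, 8, 303]);
translate([219, 120, 319]) cube([1119, 114, 16]);


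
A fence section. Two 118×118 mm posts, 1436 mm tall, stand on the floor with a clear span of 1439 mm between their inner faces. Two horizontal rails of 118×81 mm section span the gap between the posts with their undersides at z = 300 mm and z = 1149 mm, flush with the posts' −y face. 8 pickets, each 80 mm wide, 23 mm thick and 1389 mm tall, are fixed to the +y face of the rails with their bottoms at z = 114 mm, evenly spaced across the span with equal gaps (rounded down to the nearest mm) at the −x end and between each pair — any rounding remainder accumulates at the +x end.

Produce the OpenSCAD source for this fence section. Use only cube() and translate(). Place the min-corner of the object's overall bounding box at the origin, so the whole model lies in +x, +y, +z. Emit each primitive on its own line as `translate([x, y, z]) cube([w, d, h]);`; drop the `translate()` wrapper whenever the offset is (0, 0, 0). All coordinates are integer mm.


cube([118, 118, 1436]);
translate([1557, 0, 0]) cube([118, 118, 1436]);
translate([118, 0, 300]) cube([1439, 118, 81]);
translate([118, 0, 1149]) cube([1439, 118, 81]);
translate([206, 118, 114]) cube([80, 23, 1389]);
translate([374, 118, 114]) cube([80, 23, 1389]);
translate([542, 118, 114]) cube([80, 23, 1389]);
translate([710, 118, 114]) cube([80, 23, 1389]);
translate([878, 118, 114]) cube([80, 23, 1389]);
translate([1046, 118, 114]) cube([80, 23, 1389]);
translate([1214, 118, 114]) cube([80, 23, 1389]);
translate([1382, 118, 114]) cube([80, 23, 1389]);


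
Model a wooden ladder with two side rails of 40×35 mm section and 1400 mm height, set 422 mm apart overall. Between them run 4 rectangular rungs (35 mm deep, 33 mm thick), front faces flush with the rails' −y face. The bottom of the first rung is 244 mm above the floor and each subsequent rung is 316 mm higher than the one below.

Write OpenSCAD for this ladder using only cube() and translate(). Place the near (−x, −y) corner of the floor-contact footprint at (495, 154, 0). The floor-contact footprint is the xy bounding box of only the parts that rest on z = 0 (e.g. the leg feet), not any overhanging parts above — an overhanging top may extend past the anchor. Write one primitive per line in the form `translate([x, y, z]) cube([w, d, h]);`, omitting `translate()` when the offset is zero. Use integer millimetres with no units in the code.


translate([495, 154, 0]) cube([40, 35, 1400]);
translate([877, 154, 0]) cube([40, 35, 1400]);
translate([535, 154, 244]) cube([342, 35, 33]);
translate([535, 154, 560]) cube([342, 35, 33]);
translate([535, 154, 876]) cube([342, 35, 33]);
translate([535, 154, 1192]) cube([342, 35, 33]);


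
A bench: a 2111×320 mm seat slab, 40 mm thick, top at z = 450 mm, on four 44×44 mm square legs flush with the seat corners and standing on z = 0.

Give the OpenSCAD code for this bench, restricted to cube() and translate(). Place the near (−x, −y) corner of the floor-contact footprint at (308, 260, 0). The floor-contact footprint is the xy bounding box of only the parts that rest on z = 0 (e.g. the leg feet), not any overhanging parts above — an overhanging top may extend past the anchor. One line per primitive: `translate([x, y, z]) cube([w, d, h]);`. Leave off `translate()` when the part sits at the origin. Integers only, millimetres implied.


translate([308, 260, 410]) cube([2111, 320, 40]);
translate([308, 260, 0]) cube([44, 44, 410]);
translate([308, 536, 0]) cube([44, 44, 410]);
translate([2375, 260, 0]) cube([44, 44, 410]);
translate([2375, 536, 0]) cube([44, 44, 410]);


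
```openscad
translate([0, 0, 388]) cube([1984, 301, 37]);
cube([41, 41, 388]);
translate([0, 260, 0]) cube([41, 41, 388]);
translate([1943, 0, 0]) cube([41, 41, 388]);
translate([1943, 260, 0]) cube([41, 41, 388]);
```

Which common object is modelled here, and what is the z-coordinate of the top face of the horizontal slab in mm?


A bench. The seat-top height is 425 mm.

A long slab on four corner posts — a bench. The slab sits at z = 388 with thickness 37, so the top is 388 + 37 = 425 mm.


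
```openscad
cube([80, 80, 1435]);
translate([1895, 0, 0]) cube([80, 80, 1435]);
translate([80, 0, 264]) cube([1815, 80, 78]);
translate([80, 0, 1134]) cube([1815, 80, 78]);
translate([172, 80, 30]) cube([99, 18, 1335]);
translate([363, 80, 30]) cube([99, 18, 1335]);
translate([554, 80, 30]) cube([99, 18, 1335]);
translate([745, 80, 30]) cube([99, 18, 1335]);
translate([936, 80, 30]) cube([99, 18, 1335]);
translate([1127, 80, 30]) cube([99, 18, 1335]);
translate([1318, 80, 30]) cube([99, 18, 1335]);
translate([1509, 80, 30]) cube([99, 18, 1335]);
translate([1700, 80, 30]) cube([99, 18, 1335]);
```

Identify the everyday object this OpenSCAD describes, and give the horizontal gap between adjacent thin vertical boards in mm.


A fence section. The picket gap is 92 mm.

Two posts, two rails, 9 pickets — a fence section. Span 1815 mm holds 9 pickets of 99 mm with 10 equal gaps: ⌊(1815 − 9·99) / 10⌋ = 92 mm.


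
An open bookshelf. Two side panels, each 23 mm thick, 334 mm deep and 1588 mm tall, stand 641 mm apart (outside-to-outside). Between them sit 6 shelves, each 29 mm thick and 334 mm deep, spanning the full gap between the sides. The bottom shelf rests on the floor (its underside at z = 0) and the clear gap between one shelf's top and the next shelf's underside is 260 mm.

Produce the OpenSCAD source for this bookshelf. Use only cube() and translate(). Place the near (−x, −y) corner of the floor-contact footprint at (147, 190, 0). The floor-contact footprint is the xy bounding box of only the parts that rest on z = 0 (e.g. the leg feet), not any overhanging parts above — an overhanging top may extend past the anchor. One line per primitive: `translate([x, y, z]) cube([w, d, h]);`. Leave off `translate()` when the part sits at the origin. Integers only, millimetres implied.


translate([147, 190, 0]) cube([23, 334, 1588]);
translate([765, 190, 0]) cube([23, 334, 1588]);
translate([170, 190, 0]) cube([595, 334, 29]);
translate([170, 190, 289]) cube([595, 334, 29]);
translate([170, 190, 578]) cube([595, 334, 29]);
translate([170, 190, 867]) cube([595, 334, 29]);
translate([170, 190, 1156]) cube([595, 334, 29]);
translate([170, 190, 1445]) cube([595, 334, 29]);


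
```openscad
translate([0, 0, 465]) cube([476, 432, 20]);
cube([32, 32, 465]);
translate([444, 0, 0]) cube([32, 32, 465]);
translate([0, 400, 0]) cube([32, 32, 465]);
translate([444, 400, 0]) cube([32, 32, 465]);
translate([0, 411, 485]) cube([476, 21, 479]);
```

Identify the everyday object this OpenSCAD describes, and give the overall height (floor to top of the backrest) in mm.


A chair. The overall height is 964 mm.

A slab on four corner posts with a tall panel at the back — a chair. The seat slab sits at z = 465 with thickness 20, and the 479 mm backrest starts at the seat top, so the overall height is 465 + 20 + 479 = 964 mm.


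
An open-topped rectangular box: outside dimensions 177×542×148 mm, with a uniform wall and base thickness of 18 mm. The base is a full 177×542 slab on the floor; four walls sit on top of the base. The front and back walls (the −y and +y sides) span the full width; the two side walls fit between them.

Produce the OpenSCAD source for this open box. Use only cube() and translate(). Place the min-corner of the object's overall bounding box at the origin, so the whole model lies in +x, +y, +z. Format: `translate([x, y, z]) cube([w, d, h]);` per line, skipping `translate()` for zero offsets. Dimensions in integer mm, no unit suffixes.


cube([177, 542, 18]);
translate([0, 0, 18]) cube([177, 18, 130]);
translate([0, 524, 18]) cube([177, 18, 130]);
translate([0, 18, 18]) cube([18, 506, 130]);
translate([159, 18, 18]) cube([18, 506, 130]);


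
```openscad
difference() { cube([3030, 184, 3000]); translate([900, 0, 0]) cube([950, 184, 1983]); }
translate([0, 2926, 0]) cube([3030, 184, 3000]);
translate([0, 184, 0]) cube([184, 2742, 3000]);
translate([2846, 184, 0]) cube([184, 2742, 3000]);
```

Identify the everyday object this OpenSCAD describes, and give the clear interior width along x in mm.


A single room. The interior width is 2662 mm.

Four walls enclosing a rectangle with a door in the front wall — a room. Outside width 3030 minus two 184 mm walls gives 2662 mm.


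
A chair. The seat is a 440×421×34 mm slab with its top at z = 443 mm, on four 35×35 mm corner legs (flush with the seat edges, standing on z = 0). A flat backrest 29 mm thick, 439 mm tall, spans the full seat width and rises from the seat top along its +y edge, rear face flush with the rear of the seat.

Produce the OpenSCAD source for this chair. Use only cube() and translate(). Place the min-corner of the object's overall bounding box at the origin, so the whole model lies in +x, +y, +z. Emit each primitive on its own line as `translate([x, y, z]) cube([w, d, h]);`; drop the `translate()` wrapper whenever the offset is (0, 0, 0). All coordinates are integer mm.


translate([0, 0, 409]) cube([440, 421, 34]);
cube([35, 35, 409]);
translate([405, 0, 0]) cube([35, 35, 409]);
translate([0, 386, 0]) cube([35, 35, 409]);
translate([405, 386, 0]) cube([35, 35, 409]);
translate([0, 392, 443]) cube([440, 29, 439]);


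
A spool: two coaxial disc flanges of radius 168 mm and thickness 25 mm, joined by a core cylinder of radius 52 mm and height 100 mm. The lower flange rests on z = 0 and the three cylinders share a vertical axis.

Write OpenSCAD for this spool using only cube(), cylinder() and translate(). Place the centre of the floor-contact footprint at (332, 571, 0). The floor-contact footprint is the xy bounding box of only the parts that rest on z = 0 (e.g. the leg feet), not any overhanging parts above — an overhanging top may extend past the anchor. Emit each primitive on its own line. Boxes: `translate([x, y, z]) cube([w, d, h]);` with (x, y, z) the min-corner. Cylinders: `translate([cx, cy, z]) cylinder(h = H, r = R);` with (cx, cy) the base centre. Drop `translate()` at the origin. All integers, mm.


translate([332, 571, 0]) cylinder(h = 25, r = 168);
translate([332, 571, 25]) cylinder(h = 100, r = 52);
translate([332, 571, 125]) cylinder(h = 25, r = 168);


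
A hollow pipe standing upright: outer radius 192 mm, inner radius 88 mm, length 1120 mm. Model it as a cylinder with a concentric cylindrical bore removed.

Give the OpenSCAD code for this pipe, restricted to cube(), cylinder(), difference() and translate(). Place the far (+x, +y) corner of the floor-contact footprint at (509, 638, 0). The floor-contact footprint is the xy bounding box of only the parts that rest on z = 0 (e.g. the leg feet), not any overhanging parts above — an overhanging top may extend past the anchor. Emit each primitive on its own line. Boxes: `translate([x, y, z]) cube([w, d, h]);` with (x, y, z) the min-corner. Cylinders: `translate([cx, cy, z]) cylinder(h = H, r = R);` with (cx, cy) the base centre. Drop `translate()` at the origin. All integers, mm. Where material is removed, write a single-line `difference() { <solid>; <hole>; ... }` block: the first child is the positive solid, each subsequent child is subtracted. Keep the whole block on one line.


difference() { translate([317, 446, 0]) cylinder(h = 1120, r = 192); translate([317, 446, 0]) cylinder(h = 1120, r = 88); }


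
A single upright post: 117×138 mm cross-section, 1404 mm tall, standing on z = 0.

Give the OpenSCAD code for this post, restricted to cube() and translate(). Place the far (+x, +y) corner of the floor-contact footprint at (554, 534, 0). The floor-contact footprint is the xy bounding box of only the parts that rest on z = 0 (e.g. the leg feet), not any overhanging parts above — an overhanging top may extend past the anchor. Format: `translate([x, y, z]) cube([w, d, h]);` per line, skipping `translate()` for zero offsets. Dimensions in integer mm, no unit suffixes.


translate([437, 396, 0]) cube([117, 138, 1404]);


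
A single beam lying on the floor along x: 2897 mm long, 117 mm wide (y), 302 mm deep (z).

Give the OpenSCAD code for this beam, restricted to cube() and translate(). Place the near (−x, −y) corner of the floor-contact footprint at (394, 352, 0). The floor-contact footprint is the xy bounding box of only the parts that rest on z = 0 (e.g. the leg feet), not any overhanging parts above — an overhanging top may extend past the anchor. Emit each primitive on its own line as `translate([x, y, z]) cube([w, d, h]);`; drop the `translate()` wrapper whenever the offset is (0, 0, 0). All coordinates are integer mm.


translate([394, 352, 0]) cube([2897, 117, 302]);


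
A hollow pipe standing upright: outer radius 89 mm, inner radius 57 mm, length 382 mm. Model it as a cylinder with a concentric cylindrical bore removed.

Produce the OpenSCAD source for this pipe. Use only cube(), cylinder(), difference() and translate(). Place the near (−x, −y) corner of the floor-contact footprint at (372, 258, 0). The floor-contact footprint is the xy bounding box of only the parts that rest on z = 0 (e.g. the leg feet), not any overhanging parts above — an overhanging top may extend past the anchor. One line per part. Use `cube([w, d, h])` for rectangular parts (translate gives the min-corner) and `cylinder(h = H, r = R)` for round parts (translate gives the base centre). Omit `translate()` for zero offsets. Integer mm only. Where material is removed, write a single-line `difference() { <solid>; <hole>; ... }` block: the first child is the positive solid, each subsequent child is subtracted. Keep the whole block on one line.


difference() { translate([461, 347, 0]) cylinder(h = 382, r = 89); translate([461, 347, 0]) cylinder(h = 382, r = 57); }


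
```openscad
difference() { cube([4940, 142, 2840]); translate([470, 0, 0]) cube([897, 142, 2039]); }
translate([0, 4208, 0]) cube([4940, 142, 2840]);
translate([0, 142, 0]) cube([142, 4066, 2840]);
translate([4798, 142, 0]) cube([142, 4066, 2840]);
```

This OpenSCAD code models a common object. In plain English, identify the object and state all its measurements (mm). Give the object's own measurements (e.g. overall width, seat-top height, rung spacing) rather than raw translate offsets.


A single room: four walls, each 2840 mm tall and 142 mm thick, enclosing an outside footprint 4940×4350 mm (x × y), no floor or roof. The front and back walls (−y and +y sides) run the full x-width; the side walls fit between their inner faces. A door opening 897 mm wide and 2039 mm tall is cut through the front wall from the floor up, its −x edge 470 mm from the wall's −x end.


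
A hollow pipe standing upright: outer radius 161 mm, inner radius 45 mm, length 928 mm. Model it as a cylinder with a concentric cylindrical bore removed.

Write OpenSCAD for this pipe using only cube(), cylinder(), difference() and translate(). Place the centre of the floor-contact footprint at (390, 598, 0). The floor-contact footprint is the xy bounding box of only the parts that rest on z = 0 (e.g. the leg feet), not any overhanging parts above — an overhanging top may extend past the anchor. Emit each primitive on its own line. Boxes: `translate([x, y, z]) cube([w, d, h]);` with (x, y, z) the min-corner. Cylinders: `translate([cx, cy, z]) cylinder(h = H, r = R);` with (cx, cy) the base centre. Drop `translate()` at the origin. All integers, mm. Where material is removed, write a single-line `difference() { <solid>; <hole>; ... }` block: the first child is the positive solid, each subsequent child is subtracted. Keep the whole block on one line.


difference() { translate([390, 598, 0]) cylinder(h = 928, r = 161); translate([390, 598, 0]) cylinder(h = 928, r = 45); }


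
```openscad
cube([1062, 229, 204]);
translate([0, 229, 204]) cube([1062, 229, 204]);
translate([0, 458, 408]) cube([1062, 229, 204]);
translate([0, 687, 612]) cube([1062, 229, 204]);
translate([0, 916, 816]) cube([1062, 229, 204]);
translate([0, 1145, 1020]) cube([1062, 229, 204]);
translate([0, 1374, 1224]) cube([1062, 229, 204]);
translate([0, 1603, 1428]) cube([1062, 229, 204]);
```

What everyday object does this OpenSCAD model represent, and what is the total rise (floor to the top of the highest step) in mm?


A staircase. The total rise is 1632 mm.

8 identical blocks, each offset up and back from the previous — a staircase. Each step is 204 mm tall and there are 8 of them, so the total rise is 8 × 204 = 1632 mm.


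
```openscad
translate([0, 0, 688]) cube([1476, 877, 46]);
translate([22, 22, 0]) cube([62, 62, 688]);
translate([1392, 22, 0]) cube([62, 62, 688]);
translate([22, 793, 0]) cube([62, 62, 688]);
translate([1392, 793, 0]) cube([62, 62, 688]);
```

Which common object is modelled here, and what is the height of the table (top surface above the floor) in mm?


A table. The table height is 734 mm.

A 1476×877×46 slab sits at z = 688 on four 62 mm square posts — a table. The top surface is at 688 + 46 = 734 mm.


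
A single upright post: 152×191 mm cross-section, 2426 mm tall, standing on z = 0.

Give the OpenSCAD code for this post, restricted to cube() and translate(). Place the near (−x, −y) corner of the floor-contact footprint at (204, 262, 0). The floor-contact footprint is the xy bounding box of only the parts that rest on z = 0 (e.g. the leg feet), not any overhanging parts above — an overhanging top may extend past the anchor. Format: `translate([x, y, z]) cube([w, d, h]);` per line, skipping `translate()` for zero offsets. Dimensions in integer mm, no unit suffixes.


translate([204, 262, 0]) cube([152, 191, 2426]);


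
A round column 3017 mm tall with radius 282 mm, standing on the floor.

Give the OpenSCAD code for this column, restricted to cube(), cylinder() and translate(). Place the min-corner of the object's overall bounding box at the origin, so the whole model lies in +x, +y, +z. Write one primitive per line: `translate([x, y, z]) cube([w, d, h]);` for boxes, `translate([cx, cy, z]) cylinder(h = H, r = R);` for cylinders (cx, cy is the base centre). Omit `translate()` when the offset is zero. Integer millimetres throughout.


translate([282, 282, 0]) cylinder(h = 3017, r = 282);


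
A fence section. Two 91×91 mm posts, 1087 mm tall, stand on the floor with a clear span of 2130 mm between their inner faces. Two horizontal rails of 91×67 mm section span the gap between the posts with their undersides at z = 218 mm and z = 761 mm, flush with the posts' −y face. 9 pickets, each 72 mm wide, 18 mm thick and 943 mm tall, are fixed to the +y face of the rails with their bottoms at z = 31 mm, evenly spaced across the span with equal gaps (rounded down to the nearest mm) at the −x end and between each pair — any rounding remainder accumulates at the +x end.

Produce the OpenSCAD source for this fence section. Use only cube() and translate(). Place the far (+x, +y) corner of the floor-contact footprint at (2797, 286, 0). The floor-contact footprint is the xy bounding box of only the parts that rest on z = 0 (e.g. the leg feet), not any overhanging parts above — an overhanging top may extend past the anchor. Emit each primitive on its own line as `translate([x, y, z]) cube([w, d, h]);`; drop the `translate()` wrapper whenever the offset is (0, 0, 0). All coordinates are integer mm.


translate([485, 195, 0]) cube([91, 91, 1087]);
translate([2706, 195, 0]) cube([91, 91, 1087]);
translate([576, 195, 218]) cube([2130, 91, 67]);
translate([576, 195, 761]) cube([2130, 91, 67]);
translate([724, 286, 31]) cube([72, 18, 943]);
translate([944, 286, 31]) cube([72, 18, 943]);
translate([1164, 286, 31]) cube([72, 18, 943]);
translate([1384, 286, 31]) cube([72, 18, 943]);
translate([1604, 286, 31]) cube([72, 18, 943]);
translate([1824, 286, 31]) cube([72, 18, 943]);
translate([2044, 286, 31]) cube([72, 18, 943]);
translate([2264, 286, 31]) cube([72, 18, 943]);
translate([2484, 286, 31]) cube([72, 18, 943]);


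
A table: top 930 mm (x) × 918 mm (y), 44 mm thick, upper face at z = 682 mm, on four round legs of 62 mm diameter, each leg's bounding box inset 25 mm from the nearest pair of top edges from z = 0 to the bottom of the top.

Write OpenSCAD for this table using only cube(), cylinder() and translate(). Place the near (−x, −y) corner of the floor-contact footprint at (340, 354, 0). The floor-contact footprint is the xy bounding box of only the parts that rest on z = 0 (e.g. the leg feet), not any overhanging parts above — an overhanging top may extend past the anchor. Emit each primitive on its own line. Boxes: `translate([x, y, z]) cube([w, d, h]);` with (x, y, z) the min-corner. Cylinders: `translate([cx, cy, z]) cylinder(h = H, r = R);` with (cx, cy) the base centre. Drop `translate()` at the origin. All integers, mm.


translate([315, 329, 638]) cube([930, 918, 44]);
translate([371, 385, 0]) cylinder(h = 638, r = 31);
translate([1189, 385, 0]) cylinder(h = 638, r = 31);
translate([371, 1191, 0]) cylinder(h = 638, r = 31);
translate([1189, 1191, 0]) cylinder(h = 638, r = 31);


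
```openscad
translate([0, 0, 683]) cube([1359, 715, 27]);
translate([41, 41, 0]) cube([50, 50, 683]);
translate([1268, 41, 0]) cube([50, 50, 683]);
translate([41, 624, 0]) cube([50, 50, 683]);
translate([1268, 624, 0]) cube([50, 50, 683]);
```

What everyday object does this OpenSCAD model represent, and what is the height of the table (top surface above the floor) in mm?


A table. The table height is 710 mm.

A 1359×715×27 slab sits at z = 683 on four 50 mm square posts — a table. The top surface is at 683 + 27 = 710 mm.


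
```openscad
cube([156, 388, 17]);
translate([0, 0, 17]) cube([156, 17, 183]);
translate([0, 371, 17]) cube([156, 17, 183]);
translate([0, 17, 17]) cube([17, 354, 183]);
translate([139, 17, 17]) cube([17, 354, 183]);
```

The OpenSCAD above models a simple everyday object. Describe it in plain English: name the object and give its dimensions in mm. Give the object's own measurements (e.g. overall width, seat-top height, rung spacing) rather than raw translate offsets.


An open-topped rectangular box: outside dimensions 156×388×200 mm, with a uniform wall and base thickness of 17 mm. The base is a full 156×388 slab on the floor; four walls sit on top of the base. The front and back walls (the −y and +y sides) span the full width; the two side walls fit between them.


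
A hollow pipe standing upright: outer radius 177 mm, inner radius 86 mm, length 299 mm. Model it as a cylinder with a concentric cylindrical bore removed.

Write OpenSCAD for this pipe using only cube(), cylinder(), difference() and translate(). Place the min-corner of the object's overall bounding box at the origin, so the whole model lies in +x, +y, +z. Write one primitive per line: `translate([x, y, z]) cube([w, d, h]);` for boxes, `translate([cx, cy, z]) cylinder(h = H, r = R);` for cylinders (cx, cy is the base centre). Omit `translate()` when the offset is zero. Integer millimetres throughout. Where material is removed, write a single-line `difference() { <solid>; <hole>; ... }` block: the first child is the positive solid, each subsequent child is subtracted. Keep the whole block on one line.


difference() { translate([177, 177, 0]) cylinder(h = 299, r = 177); translate([177, 177, 0]) cylinder(h = 299, r = 86); }


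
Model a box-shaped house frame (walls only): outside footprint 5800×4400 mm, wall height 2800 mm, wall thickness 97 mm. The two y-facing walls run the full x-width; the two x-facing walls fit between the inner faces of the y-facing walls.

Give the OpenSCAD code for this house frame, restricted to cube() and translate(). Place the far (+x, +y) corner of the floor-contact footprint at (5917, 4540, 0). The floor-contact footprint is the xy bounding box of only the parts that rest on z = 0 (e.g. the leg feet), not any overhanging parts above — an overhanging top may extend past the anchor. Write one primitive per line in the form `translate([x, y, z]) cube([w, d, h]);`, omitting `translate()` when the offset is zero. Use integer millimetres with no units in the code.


translate([117, 140, 0]) cube([5800, 97, 2800]);
translate([117, 4443, 0]) cube([5800, 97, 2800]);
translate([117, 237, 0]) cube([97, 4206, 2800]);
translate([5820, 237, 0]) cube([97, 4206, 2800]);


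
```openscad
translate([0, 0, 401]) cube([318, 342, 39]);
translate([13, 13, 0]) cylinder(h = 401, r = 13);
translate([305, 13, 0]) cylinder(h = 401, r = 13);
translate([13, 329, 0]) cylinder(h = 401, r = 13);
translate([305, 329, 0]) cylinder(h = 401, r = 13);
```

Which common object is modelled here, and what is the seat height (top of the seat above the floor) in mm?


A stool. The seat height is 440 mm.

A 318×342×39 slab at z = 401 on four corner cylinders — a stool. The seat top is 401 + 39 = 440 mm.


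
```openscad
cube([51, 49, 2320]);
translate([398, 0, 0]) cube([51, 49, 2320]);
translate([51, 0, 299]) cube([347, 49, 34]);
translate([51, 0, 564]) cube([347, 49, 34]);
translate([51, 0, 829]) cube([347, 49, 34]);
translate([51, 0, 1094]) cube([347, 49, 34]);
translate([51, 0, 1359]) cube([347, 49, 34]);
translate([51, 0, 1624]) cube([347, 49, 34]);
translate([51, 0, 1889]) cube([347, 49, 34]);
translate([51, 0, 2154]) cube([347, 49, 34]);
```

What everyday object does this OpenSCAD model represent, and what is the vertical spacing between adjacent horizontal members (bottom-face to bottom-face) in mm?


A ladder. The rung spacing is 265 mm.

Two tall 51×49 posts with 8 short bars between them — a ladder. Adjacent rungs sit at z = 299 and z = 564, so the spacing is 564 − 299 = 265 mm.


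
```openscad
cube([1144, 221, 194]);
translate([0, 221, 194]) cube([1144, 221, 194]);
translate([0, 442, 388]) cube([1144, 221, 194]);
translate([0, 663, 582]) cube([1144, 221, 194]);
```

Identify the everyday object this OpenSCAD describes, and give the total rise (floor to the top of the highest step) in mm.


A staircase. The total rise is 776 mm.

4 identical blocks, each offset up and back from the previous — a staircase. Each step is 194 mm tall and there are 4 of them, so the total rise is 4 × 194 = 776 mm.


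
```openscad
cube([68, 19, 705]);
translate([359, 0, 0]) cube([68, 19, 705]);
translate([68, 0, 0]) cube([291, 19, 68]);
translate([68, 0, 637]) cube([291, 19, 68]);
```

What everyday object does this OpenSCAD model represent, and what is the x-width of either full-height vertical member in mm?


A picture frame. The border width is 68 mm.

Four thin pieces enclosing a rectangular opening — a picture frame. The two full-height stiles are 705 mm tall; the top rail sits at z = 637 and is 68 mm tall, so the border above the opening is 705 − 637 = 68 mm, matching the stile x-width.


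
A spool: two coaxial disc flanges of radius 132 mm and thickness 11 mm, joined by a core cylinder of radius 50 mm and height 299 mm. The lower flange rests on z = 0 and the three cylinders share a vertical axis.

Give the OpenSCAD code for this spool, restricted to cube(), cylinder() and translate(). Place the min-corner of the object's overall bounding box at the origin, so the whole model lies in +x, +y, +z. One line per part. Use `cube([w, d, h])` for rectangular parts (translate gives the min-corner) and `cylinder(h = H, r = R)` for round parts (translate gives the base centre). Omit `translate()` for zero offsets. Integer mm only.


translate([132, 132, 0]) cylinder(h = 11, r = 132);
translate([132, 132, 11]) cylinder(h = 299, r = 50);
translate([132, 132, 310]) cylinder(h = 11, r = 132);


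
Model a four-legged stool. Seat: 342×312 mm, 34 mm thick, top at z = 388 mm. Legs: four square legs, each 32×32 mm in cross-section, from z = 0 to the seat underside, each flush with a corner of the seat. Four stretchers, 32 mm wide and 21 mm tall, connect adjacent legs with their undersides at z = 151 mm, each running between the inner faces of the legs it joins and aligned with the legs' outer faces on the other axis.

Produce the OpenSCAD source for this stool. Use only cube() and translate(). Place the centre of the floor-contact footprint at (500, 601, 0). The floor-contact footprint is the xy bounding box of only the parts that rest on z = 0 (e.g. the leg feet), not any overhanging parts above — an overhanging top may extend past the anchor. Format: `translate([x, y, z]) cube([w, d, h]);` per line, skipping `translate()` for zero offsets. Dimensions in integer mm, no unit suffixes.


translate([329, 445, 354]) cube([342, 312, 34]);
translate([329, 445, 0]) cube([32, 32, 354]);
translate([639, 445, 0]) cube([32, 32, 354]);
translate([329, 725, 0]) cube([32, 32, 354]);
translate([639, 725, 0]) cube([32, 32, 354]);
translate([361, 445, 151]) cube([278, 32, 21]);
translate([361, 725, 151]) cube([278, 32, 21]);
translate([329, 477, 151]) cube([32, 248, 21]);
translate([639, 477, 151]) cube([32, 248, 21]);


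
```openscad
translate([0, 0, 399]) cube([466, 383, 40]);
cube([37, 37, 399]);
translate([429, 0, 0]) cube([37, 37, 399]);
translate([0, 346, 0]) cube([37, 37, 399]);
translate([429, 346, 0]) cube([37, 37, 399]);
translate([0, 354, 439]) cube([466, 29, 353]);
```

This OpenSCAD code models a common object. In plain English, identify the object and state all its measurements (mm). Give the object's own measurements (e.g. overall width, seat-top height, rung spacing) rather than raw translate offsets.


A chair. The seat is a 466×383×40 mm slab with its top at z = 439 mm, on four 37×37 mm corner legs (flush with the seat edges, standing on z = 0). A flat backrest 29 mm thick, 353 mm tall, spans the full seat width and rises from the seat top along its +y edge, rear face flush with the rear of the seat.


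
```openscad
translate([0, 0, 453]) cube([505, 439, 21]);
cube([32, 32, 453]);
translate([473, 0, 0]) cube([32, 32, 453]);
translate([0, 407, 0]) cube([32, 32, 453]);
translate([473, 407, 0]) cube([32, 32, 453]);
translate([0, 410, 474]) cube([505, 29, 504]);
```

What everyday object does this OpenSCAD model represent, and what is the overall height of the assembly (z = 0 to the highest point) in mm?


A chair. The overall height is 978 mm.

A slab on four corner posts with a tall panel at the back — a chair. The seat slab sits at z = 453 with thickness 21, and the 504 mm backrest starts at the seat top, so the overall height is 453 + 21 + 504 = 978 mm.


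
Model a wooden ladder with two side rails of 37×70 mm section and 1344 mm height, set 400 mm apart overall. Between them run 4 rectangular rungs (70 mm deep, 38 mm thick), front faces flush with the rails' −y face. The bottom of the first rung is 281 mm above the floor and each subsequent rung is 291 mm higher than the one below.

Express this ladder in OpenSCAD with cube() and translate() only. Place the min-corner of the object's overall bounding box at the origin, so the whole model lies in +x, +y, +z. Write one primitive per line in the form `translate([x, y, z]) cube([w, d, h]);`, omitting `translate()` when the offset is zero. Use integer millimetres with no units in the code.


// rung span = 400 - 2*37 = 326
// rung[k] z = 281 + k*291
cube([37, 70, 1344]);
translate([363, 0, 0]) cube([37, 70, 1344]);
translate([37, 0, 281]) cube([326, 70, 38]);
translate([37, 0, 572]) cube([326, 70, 38]);
translate([37, 0, 863]) cube([326, 70, 38]);
translate([37, 0, 1154]) cube([326, 70, 38]);


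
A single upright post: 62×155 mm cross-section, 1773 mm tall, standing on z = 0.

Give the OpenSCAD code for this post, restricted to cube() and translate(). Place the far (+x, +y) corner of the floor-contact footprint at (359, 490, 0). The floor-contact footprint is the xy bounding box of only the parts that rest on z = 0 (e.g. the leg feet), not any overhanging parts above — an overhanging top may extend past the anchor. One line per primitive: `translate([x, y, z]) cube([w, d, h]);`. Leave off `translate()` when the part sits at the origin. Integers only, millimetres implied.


translate([297, 335, 0]) cube([62, 155, 1773]);


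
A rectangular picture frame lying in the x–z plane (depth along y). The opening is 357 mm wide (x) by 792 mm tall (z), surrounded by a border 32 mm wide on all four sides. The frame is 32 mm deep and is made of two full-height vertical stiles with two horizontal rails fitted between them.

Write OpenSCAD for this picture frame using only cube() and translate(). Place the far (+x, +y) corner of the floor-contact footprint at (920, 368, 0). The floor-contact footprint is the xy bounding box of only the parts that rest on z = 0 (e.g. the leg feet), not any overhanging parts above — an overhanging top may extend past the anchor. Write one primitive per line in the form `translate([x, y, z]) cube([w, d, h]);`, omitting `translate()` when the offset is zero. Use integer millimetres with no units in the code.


translate([499, 336, 0]) cube([32, 32, 856]);
translate([888, 336, 0]) cube([32, 32, 856]);
translate([531, 336, 0]) cube([357, 32, 32]);
translate([531, 336, 824]) cube([357, 32, 32]);


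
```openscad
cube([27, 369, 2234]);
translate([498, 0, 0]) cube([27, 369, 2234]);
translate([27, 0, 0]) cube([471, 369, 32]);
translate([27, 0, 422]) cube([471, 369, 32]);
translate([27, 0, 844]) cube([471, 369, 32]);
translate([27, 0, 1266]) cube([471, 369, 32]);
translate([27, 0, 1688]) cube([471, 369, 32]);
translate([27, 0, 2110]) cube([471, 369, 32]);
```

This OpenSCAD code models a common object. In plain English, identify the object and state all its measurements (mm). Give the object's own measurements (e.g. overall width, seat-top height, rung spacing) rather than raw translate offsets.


An open bookshelf. Two side panels, each 27 mm thick, 369 mm deep and 2234 mm tall, stand 525 mm apart (outside-to-outside). Between them sit 6 shelves, each 32 mm thick and 369 mm deep, spanning the full gap between the sides. The bottom shelf rests on the floor (its underside at z = 0) and the clear gap between one shelf's top and the next shelf's underside is 390 mm.


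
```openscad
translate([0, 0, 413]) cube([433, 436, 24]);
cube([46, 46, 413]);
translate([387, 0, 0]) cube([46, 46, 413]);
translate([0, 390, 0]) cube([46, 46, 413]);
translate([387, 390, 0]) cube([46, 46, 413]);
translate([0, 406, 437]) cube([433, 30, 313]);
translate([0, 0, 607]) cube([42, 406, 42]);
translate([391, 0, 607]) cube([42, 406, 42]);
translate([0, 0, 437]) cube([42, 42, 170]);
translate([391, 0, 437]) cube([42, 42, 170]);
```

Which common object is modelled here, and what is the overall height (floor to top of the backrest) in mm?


A chair. The overall height is 750 mm.

A slab on four corner posts with a tall panel at the back — a chair. The seat slab sits at z = 413 with thickness 24, and the 313 mm backrest starts at the seat top, so the overall height is 413 + 24 + 313 = 750 mm.


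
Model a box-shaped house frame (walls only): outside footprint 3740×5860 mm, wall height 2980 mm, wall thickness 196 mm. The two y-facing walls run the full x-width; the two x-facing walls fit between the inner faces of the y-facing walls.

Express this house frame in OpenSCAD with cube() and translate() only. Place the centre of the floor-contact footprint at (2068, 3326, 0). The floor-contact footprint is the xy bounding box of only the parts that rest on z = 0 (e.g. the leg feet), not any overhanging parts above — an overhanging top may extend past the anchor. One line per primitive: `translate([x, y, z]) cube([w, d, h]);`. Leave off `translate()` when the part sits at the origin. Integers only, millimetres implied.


translate([198, 396, 0]) cube([3740, 196, 2980]);
translate([198, 6060, 0]) cube([3740, 196, 2980]);
translate([198, 592, 0]) cube([196, 5468, 2980]);
translate([3742, 592, 0]) cube([196, 5468, 2980]);
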